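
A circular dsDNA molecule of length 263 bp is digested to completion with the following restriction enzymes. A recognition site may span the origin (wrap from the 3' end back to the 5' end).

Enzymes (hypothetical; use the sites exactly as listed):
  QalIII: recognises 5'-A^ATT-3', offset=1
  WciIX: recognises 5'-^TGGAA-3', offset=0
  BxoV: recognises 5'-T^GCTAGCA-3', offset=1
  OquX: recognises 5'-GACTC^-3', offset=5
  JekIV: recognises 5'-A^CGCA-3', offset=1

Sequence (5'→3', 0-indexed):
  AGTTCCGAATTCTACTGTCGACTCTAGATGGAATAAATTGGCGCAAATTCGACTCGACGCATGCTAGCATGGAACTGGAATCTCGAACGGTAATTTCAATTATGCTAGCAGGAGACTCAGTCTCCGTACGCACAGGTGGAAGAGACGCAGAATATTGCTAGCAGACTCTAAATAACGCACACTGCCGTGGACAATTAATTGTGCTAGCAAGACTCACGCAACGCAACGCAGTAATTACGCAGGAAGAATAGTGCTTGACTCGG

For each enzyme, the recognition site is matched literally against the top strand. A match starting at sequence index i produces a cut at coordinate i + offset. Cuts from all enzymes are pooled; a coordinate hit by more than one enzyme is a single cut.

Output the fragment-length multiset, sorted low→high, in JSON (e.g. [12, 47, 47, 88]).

[1,2,4,4,4,5,5,5,5,5,6,6,7,7,7,8,8,9,9,10,10,10,11,12,13,15,16,17,18,24]

Site scan:
  QalIII AATT/1: at [7, 35, 45, 91, 97, 192, 196, 232] ⇒ [8, 36, 46, 92, 98, 193, 197, 233]
  WciIX TGGAA/0: at [28, 69, 75, 136] ⇒ [28, 69, 75, 136]
  BxoV TGCTAGCA/1: at [61, 102, 155, 201] ⇒ [62, 103, 156, 202]
  OquX GACTC/5: at [19, 50, 113, 163, 210, 256] ⇒ [24, 55, 118, 168, 215, 261]
  JekIV ACGCA/1: at [56, 127, 144, 174, 215, 220, 225, 236] ⇒ [57, 128, 145, 175, 216, 221, 226, 237]

All cut coordinates (distinct, sorted): [8, 24, 28, 36, 46, 55, 57, 62, 69, 75, 92, 98, 103, 118, 128, 136, 145, 156, 168, 175, 193, 197, 202, 215, 216, 221, 226, 233, 237, 261]

Fragment lengths:
  8→24: 16 bp
  24→28: 4 bp
  28→36: 8 bp
  36→46: 10 bp
  46→55: 9 bp
  55→57: 2 bp
  57→62: 5 bp
  62→69: 7 bp
  69→75: 6 bp
  75→92: 17 bp
  92→98: 6 bp
  98→103: 5 bp
  103→118: 15 bp
  118→128: 10 bp
  128→136: 8 bp
  136→145: 9 bp
  145→156: 11 bp
  156→168: 12 bp
  168→175: 7 bp
  175→193: 18 bp
  193→197: 4 bp
  197→202: 5 bp
  202→215: 13 bp
  215→216: 1 bp
  216→221: 5 bp
  221→226: 5 bp
  226→233: 7 bp
  233→237: 4 bp
  237→261: 24 bp
  261→8 (wrap): 263-261+8 = 10 bp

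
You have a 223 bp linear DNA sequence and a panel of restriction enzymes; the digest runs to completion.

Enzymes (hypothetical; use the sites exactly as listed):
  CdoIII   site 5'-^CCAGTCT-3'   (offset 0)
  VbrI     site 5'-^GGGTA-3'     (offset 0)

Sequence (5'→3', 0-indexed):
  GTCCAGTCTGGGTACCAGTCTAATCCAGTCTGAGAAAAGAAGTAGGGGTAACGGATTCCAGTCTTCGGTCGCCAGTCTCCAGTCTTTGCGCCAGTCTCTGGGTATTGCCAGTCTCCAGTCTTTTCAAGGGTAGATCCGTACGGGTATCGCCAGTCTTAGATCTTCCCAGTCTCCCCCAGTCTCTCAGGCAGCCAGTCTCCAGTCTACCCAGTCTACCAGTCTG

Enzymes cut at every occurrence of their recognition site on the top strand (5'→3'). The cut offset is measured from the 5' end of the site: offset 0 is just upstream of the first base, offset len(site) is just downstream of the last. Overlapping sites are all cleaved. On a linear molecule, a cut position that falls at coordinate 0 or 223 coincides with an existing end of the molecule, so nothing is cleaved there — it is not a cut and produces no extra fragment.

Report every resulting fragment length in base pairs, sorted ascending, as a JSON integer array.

[2,5,7,7,7,7,8,8,8,8,9,9,10,10,12,12,13,14,14,16,16,21]

Scan for sites:
  CdoIII CCAGTCT/0: at [2, 14, 24, 57, 71, 78, 90, 107, 114, 149, 165, 175, 191, 198, 207, 215] ⇒ [2, 14, 24, 57, 71, 78, 90, 107, 114, 149, 165, 175, 191, 198, 207, 215]
  VbrI GGGTA/0: at [9, 45, 99, 127, 141] ⇒ [9, 45, 99, 127, 141]

Pooled cuts: [2, 9, 14, 24, 45, 57, 71, 78, 90, 99, 107, 114, 127, 141, 149, 165, 175, 191, 198, 207, 215]

Fragments:
  [0,2): 2 bp
  [2,9): 7 bp
  [9,14): 5 bp
  [14,24): 10 bp
  [24,45): 21 bp
  [45,57): 12 bp
  [57,71): 14 bp
  [71,78): 7 bp
  [78,90): 12 bp
  [90,99): 9 bp
  [99,107): 8 bp
  [107,114): 7 bp
  [114,127): 13 bp
  [127,141): 14 bp
  [141,149): 8 bp
  [149,165): 16 bp
  [165,175): 10 bp
  [175,191): 16 bp
  [191,198): 7 bp
  [198,207): 9 bp
  [207,215): 8 bp
  [215,223): 8 bp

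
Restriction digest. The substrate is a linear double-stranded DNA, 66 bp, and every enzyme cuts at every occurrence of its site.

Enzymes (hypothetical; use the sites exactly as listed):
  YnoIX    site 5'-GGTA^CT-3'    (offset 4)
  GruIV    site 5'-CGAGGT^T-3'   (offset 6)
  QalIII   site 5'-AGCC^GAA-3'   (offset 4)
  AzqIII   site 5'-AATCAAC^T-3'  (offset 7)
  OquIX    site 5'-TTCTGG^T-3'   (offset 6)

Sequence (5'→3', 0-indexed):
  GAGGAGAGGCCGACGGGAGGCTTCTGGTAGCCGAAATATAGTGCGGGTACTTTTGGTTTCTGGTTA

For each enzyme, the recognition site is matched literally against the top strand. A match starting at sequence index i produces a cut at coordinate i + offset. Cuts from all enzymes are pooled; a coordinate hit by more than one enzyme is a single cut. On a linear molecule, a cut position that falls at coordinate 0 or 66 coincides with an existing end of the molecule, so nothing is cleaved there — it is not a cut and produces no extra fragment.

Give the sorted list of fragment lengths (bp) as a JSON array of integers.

[3,5,14,17,27]

Scan for sites:
  YnoIX GGTACT/4: at [45] ⇒ [49]
  GruIV (CGAGGTT, off=6): no sites
  QalIII AGCCGAA/4: at [28] ⇒ [32]
  AzqIII (AATCAACT, off=7): no sites
  OquIX TTCTGGT/6: at [21, 57] ⇒ [27, 63]

All cut coordinates (distinct, sorted): [27, 32, 49, 63]

Fragments:
  [0,27): 27 bp
  [27,32): 5 bp
  [32,49): 17 bp
  [49,63): 14 bp
  [63,66): 3 bp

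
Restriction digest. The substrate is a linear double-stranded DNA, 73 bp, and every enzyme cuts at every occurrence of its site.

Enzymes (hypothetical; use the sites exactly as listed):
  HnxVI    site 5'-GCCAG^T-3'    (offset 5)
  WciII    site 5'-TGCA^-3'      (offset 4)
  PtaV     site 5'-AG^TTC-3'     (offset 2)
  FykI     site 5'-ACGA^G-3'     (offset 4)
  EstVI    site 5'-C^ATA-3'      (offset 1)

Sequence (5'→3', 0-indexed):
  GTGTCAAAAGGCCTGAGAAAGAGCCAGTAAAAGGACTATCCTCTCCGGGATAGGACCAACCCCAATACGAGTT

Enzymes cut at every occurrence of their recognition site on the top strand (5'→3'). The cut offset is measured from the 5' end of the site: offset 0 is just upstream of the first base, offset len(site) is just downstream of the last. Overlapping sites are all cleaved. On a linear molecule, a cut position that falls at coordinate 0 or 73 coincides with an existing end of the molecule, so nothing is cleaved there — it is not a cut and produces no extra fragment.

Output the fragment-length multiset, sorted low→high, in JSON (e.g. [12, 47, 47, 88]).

[3,27,43]

Scan for sites:
  HnxVI (GCCAGT, off=5): starts [22] → cuts [27]
  WciII (TGCA, off=4): no sites
  PtaV (AGTTC, off=2): no sites
  FykI (ACGAG, off=4): starts [66] → cuts [70]
  EstVI (CATA, off=1): no sites

Pooled cuts: [27, 70]

Fragments:
  [0,27): 27 bp
  [27,70): 43 bp
  [70,73): 3 bp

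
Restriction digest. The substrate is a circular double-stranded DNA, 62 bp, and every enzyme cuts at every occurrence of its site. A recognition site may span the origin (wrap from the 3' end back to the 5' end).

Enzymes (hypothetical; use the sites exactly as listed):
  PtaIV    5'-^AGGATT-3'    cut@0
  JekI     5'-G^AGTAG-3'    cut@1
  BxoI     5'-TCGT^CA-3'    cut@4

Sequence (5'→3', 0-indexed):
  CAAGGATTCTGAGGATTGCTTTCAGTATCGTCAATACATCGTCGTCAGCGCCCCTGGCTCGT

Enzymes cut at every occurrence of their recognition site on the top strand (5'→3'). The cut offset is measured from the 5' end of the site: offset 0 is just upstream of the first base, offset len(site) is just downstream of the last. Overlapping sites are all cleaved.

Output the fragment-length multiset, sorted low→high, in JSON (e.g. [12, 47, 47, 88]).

Per-enzyme occurrences:
  PtaIV (AGGATT, off=0): starts [2, 11] → cuts [2, 11]
  JekI (GAGTAG, off=1): no sites
  BxoI (TCGTCA, off=4): starts [27, 41, 58] → cuts [0, 31, 45]

All cut coordinates (distinct, sorted): [0, 2, 11, 31, 45]

Fragment lengths:
  0→2: 2 bp
  2→11: 9 bp
  11→31: 20 bp
  31→45: 14 bp
  45→0 (wrap): 62-45+0 = 17 bp

[2,9,14,17,20]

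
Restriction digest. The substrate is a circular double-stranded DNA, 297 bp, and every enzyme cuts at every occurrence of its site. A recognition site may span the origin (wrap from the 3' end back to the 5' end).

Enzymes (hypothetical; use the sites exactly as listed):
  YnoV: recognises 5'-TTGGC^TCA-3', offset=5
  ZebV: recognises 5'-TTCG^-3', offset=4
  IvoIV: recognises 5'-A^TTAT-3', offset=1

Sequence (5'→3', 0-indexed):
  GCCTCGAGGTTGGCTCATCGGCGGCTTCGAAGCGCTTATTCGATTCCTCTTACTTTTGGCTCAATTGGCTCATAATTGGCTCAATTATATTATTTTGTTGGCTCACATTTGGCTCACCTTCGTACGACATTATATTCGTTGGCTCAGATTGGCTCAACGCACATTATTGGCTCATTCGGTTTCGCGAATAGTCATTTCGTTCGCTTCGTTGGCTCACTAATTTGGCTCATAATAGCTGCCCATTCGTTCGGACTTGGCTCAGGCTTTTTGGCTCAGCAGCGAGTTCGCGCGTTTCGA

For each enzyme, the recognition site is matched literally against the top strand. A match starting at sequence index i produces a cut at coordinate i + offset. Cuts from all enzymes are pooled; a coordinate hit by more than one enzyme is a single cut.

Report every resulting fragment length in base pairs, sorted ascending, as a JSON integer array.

[4,4,4,5,5,5,5,6,7,7,8,8,9,9,9,9,10,10,11,11,13,13,13,14,15,15,15,15,18,20]

Scan for sites:
  YnoV TTGGCTCA/5: at [9, 55, 64, 75, 97, 108, 138, 148, 166, 208, 221, 253, 267] ⇒ [14, 60, 69, 80, 102, 113, 143, 153, 171, 213, 226, 258, 272]
  ZebV TTCG/4: at [25, 38, 118, 134, 174, 180, 195, 199, 204, 242, 246, 283, 292] ⇒ [29, 42, 122, 138, 178, 184, 199, 203, 208, 246, 250, 287, 296]
  IvoIV ATTAT/1: at [83, 88, 128, 162] ⇒ [84, 89, 129, 163]

Pooled cuts: [14, 29, 42, 60, 69, 80, 84, 89, 102, 113, 122, 129, 138, 143, 153, 163, 171, 178, 184, 199, 203, 208, 213, 226, 246, 250, 258, 272, 287, 296]

Fragments:
  14→29: 15 bp
  29→42: 13 bp
  42→60: 18 bp
  60→69: 9 bp
  69→80: 11 bp
  80→84: 4 bp
  84→89: 5 bp
  89→102: 13 bp
  102→113: 11 bp
  113→122: 9 bp
  122→129: 7 bp
  129→138: 9 bp
  138→143: 5 bp
  143→153: 10 bp
  153→163: 10 bp
  163→171: 8 bp
  171→178: 7 bp
  178→184: 6 bp
  184→199: 15 bp
  199→203: 4 bp
  203→208: 5 bp
  208→213: 5 bp
  213→226: 13 bp
  226→246: 20 bp
  246→250: 4 bp
  250→258: 8 bp
  258→272: 14 bp
  272→287: 15 bp
  287→296: 9 bp
  296→14 (wrap): 297-296+14 = 15 bp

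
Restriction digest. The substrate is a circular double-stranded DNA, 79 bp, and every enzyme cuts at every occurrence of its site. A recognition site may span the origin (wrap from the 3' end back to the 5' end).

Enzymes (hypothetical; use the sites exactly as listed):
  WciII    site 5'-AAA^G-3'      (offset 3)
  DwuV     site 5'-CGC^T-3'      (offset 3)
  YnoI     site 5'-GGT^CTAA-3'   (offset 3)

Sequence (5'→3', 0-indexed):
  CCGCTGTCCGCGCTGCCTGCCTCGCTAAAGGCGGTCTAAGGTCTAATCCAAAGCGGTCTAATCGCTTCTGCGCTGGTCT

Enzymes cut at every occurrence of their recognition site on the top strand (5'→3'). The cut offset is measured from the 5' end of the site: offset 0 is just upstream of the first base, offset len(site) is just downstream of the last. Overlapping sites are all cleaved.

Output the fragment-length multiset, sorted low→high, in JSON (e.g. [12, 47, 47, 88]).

Scan for sites:
  WciII (AAAG, off=3): starts [26, 49] → cuts [29, 52]
  DwuV (CGCT, off=3): starts [1, 10, 22, 62, 70] → cuts [4, 13, 25, 65, 73]
  YnoI (GGTCTAA, off=3): starts [32, 39, 54] → cuts [35, 42, 57]

Pooled cuts: [4, 13, 25, 29, 35, 42, 52, 57, 65, 73]

Fragments:
  4→13: 9 bp
  13→25: 12 bp
  25→29: 4 bp
  29→35: 6 bp
  35→42: 7 bp
  42→52: 10 bp
  52→57: 5 bp
  57→65: 8 bp
  65→73: 8 bp
  73→4 (wrap): 79-73+4 = 10 bp

[4,5,6,7,8,8,9,10,10,12]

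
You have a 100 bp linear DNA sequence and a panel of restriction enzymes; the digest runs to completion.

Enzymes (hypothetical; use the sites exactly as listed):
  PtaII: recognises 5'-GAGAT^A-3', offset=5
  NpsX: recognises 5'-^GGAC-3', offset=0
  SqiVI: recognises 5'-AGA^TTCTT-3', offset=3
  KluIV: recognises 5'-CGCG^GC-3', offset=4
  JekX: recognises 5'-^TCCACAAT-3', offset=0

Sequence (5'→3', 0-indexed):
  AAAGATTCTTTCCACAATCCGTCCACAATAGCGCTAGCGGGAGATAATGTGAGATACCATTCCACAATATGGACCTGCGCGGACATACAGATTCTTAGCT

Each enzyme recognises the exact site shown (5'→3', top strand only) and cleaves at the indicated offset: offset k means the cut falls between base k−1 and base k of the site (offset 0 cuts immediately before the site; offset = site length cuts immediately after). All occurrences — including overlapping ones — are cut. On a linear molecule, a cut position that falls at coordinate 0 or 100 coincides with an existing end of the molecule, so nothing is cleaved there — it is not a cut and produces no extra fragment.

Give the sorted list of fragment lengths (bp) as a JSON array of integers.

[5,5,5,9,10,10,10,11,11,24]

Site scan:
  PtaII (GAGATA, off=5): starts [40, 50] → cuts [45, 55]
  NpsX (GGAC, off=0): starts [70, 80] → cuts [70, 80]
  SqiVI (AGATTCTT, off=3): starts [2, 88] → cuts [5, 91]
  KluIV (CGCGGC, off=4): no sites
  JekX (TCCACAAT, off=0): starts [10, 21, 60] → cuts [10, 21, 60]

All cut coordinates (distinct, sorted): [5, 10, 21, 45, 55, 60, 70, 80, 91]

Fragments:
  [0,5): 5 bp
  [5,10): 5 bp
  [10,21): 11 bp
  [21,45): 24 bp
  [45,55): 10 bp
  [55,60): 5 bp
  [60,70): 10 bp
  [70,80): 10 bp
  [80,91): 11 bp
  [91,100): 9 bp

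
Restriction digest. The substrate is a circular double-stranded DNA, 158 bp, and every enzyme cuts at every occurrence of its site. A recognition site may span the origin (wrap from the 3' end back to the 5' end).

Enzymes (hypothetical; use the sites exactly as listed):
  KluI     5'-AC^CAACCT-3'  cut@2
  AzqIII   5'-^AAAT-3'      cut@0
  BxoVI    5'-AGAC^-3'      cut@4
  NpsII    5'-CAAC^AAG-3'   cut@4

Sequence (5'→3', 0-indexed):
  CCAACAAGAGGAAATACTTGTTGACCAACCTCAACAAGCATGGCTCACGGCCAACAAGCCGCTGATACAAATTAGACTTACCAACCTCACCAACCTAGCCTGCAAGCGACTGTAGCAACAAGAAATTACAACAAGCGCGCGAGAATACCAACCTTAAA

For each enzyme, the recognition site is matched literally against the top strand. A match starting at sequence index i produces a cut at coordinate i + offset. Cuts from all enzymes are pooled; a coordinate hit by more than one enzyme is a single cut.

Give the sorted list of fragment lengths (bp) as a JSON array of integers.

[3,4,6,9,9,10,10,13,14,15,16,20,29]

Site scan:
  KluI ACCAACCT/2: at [23, 79, 88, 146] ⇒ [25, 81, 90, 148]
  AzqIII AAAT/0: at [11, 68, 122] ⇒ [11, 68, 122]
  BxoVI AGAC/4: at [73] ⇒ [77]
  NpsII CAACAAG/4: at [1, 31, 51, 115, 128] ⇒ [5, 35, 55, 119, 132]

Pooled cuts: [5, 11, 25, 35, 55, 68, 77, 81, 90, 119, 122, 132, 148]

Fragments:
  5→11: 6 bp
  11→25: 14 bp
  25→35: 10 bp
  35→55: 20 bp
  55→68: 13 bp
  68→77: 9 bp
  77→81: 4 bp
  81→90: 9 bp
  90→119: 29 bp
  119→122: 3 bp
  122→132: 10 bp
  132→148: 16 bp
  148→5 (wrap): 158-148+5 = 15 bp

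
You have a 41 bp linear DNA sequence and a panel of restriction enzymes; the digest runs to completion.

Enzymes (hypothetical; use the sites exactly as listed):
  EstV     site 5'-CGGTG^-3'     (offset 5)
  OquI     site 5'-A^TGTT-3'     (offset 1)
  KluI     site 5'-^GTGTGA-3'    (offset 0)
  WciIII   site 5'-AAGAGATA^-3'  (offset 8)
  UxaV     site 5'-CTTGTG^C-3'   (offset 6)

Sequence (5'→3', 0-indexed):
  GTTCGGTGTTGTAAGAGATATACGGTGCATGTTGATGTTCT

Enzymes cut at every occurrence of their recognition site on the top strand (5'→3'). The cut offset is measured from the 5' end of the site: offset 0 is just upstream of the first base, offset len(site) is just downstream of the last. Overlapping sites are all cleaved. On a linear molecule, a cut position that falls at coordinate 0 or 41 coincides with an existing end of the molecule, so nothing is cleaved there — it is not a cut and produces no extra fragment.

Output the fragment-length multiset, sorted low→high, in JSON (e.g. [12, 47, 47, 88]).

Site scan:
  EstV CGGTG/5: at [3, 22] ⇒ [8, 27]
  OquI ATGTT/1: at [28, 34] ⇒ [29, 35]
  KluI (GTGTGA, off=0): no sites
  WciIII AAGAGATA/8: at [12] ⇒ [20]
  UxaV (CTTGTGC, off=6): no sites

Pooled cuts: [8, 20, 27, 29, 35]

Fragments:
  [0,8): 8 bp
  [8,20): 12 bp
  [20,27): 7 bp
  [27,29): 2 bp
  [29,35): 6 bp
  [35,41): 6 bp

[2,6,6,7,8,12]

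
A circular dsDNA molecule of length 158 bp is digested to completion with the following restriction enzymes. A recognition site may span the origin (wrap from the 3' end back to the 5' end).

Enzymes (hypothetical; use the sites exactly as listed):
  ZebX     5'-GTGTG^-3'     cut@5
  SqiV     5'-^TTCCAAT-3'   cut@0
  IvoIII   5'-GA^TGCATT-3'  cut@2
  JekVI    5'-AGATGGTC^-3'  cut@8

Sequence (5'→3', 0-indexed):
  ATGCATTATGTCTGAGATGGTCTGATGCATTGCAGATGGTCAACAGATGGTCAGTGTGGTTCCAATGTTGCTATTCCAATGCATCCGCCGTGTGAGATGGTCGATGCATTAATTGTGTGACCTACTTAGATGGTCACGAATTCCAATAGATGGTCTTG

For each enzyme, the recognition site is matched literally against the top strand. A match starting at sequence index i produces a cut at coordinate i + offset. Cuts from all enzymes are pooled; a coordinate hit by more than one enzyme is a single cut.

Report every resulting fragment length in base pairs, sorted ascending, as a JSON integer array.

Scan for sites:
  ZebX GTGTG/5: at [53, 89, 114] ⇒ [58, 94, 119]
  SqiV TTCCAAT/0: at [59, 73, 140] ⇒ [59, 73, 140]
  IvoIII GATGCATT/2: at [23, 102, 157] ⇒ [1, 25, 104]
  JekVI AGATGGTC/8: at [14, 33, 44, 94, 127, 147] ⇒ [22, 41, 52, 102, 135, 155]

Pooled cuts: [1, 22, 25, 41, 52, 58, 59, 73, 94, 102, 104, 119, 135, 140, 155]

Fragment lengths:
  1→22: 21 bp
  22→25: 3 bp
  25→41: 16 bp
  41→52: 11 bp
  52→58: 6 bp
  58→59: 1 bp
  59→73: 14 bp
  73→94: 21 bp
  94→102: 8 bp
  102→104: 2 bp
  104→119: 15 bp
  119→135: 16 bp
  135→140: 5 bp
  140→155: 15 bp
  155→1 (wrap): 158-155+1 = 4 bp

[1,2,3,4,5,6,8,11,14,15,15,16,16,21,21]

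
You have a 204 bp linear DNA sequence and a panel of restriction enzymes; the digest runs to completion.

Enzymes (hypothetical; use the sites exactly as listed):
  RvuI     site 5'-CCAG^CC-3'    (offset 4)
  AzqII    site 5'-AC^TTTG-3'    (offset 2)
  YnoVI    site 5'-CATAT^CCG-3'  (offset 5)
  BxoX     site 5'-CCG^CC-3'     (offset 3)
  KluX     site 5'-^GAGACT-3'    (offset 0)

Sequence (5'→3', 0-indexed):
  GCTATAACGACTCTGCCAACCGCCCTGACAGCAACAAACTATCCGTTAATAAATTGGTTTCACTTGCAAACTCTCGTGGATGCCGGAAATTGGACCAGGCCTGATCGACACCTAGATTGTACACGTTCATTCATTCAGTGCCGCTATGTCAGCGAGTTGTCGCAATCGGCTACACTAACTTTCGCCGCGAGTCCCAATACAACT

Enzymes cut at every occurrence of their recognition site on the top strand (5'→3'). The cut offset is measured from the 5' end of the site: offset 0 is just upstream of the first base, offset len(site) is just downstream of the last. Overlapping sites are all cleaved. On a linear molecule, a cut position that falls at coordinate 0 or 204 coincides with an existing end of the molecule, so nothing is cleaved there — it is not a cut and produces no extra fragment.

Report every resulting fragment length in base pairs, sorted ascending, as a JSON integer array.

Per-enzyme occurrences:
  RvuI (CCAGCC, off=4): no sites
  AzqII (ACTTTG, off=2): no sites
  YnoVI (CATATCCG, off=5): no sites
  BxoX CCGCC/3: at [19] ⇒ [22]
  KluX (GAGACT, off=0): no sites

Pooled cuts: [22]

Fragments:
  [0,22): 22 bp
  [22,204): 182 bp

[22,182]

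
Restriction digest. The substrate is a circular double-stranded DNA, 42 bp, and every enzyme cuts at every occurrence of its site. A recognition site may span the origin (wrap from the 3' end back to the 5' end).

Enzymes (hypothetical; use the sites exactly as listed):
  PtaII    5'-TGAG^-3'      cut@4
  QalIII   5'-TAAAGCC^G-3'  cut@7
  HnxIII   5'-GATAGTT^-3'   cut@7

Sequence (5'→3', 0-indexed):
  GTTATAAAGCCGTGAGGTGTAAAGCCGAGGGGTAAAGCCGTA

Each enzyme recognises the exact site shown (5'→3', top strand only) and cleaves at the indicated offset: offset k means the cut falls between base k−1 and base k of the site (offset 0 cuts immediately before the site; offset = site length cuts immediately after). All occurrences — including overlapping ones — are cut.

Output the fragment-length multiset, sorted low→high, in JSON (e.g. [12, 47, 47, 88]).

Site scan:
  PtaII (TGAG, off=4): starts [12] → cuts [16]
  QalIII (TAAAGCCG, off=7): starts [4, 19, 32] → cuts [11, 26, 39]
  HnxIII (GATAGTT, off=7): no sites

All cut coordinates (distinct, sorted): [11, 16, 26, 39]

Fragments:
  11→16: 5 bp
  16→26: 10 bp
  26→39: 13 bp
  39→11 (wrap): 42-39+11 = 14 bp

[5,10,13,14]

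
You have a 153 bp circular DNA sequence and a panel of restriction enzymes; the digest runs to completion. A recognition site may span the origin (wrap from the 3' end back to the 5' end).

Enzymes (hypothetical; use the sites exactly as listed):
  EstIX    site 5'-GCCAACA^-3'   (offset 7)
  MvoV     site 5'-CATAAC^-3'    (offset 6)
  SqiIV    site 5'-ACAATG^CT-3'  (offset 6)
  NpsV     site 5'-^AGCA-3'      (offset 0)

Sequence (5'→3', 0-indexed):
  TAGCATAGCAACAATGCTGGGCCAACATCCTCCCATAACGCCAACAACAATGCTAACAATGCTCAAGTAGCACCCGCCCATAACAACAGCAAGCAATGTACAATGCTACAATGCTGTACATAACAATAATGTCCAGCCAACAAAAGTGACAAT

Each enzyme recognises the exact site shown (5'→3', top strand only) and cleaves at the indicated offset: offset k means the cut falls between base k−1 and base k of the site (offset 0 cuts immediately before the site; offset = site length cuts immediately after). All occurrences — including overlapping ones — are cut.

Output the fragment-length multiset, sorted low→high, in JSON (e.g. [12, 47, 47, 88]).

Site scan:
  EstIX GCCAACA/7: at [20, 39, 135] ⇒ [27, 46, 142]
  MvoV CATAAC/6: at [33, 78, 118] ⇒ [39, 84, 124]
  SqiIV ACAATGCT/6: at [10, 46, 55, 99, 107] ⇒ [16, 52, 61, 105, 113]
  NpsV AGCA/0: at [1, 6, 68, 87, 91] ⇒ [1, 6, 68, 87, 91]

Pooled cuts: [1, 6, 16, 27, 39, 46, 52, 61, 68, 84, 87, 91, 105, 113, 124, 142]

Fragment lengths:
  1→6: 5 bp
  6→16: 10 bp
  16→27: 11 bp
  27→39: 12 bp
  39→46: 7 bp
  46→52: 6 bp
  52→61: 9 bp
  61→68: 7 bp
  68→84: 16 bp
  84→87: 3 bp
  87→91: 4 bp
  91→105: 14 bp
  105→113: 8 bp
  113→124: 11 bp
  124→142: 18 bp
  142→1 (wrap): 153-142+1 = 12 bp

[3,4,5,6,7,7,8,9,10,11,11,12,12,14,16,18]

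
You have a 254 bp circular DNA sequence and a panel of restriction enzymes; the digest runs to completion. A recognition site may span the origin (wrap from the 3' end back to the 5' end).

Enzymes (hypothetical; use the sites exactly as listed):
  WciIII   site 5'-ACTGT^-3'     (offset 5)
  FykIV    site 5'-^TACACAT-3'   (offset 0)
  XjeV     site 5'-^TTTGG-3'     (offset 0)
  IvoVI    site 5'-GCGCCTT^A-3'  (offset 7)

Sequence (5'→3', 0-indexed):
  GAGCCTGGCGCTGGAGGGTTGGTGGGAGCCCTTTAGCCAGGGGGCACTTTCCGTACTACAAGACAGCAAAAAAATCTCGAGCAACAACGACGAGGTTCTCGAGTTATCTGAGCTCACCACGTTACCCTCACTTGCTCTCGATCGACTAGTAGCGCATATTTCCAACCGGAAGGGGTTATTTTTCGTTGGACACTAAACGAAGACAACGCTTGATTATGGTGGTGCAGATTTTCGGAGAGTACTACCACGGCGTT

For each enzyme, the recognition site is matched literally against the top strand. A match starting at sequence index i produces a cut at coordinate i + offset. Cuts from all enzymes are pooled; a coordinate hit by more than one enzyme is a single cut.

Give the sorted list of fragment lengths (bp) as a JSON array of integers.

[254]

Site scan:
  WciIII (ACTGT, off=5): no sites
  FykIV (TACACAT, off=0): no sites
  XjeV (TTTGG, off=0): no sites
  IvoVI (GCGCCTTA, off=7): no sites

Pooled cuts: ∅

Fragments:
  no cuts → one circular fragment of 254 bp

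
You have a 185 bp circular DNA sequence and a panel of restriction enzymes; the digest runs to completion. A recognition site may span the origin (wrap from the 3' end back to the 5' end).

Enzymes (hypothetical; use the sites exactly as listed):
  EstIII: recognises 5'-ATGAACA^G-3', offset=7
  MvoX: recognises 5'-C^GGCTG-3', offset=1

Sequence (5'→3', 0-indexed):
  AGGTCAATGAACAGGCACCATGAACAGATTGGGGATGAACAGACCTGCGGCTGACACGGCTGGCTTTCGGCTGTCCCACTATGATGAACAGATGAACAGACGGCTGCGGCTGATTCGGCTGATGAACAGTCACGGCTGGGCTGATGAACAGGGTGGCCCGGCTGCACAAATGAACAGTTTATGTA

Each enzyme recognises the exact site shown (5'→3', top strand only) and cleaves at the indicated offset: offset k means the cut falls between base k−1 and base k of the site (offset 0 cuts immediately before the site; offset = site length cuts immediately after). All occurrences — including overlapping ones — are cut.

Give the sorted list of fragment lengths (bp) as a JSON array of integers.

[3,5,6,7,8,9,9,9,11,12,13,15,17,17,22,22]

Per-enzyme occurrences:
  EstIII (ATGAACAG, off=7): starts [6, 19, 34, 83, 91, 121, 143, 169] → cuts [13, 26, 41, 90, 98, 128, 150, 176]
  MvoX (CGGCTG, off=1): starts [47, 56, 67, 100, 106, 115, 132, 158] → cuts [48, 57, 68, 101, 107, 116, 133, 159]

Pooled cuts: [13, 26, 41, 48, 57, 68, 90, 98, 101, 107, 116, 128, 133, 150, 159, 176]

Fragment lengths:
  13→26: 13 bp
  26→41: 15 bp
  41→48: 7 bp
  48→57: 9 bp
  57→68: 11 bp
  68→90: 22 bp
  90→98: 8 bp
  98→101: 3 bp
  101→107: 6 bp
  107→116: 9 bp
  116→128: 12 bp
  128→133: 5 bp
  133→150: 17 bp
  150→159: 9 bp
  159→176: 17 bp
  176→13 (wrap): 185-176+13 = 22 bp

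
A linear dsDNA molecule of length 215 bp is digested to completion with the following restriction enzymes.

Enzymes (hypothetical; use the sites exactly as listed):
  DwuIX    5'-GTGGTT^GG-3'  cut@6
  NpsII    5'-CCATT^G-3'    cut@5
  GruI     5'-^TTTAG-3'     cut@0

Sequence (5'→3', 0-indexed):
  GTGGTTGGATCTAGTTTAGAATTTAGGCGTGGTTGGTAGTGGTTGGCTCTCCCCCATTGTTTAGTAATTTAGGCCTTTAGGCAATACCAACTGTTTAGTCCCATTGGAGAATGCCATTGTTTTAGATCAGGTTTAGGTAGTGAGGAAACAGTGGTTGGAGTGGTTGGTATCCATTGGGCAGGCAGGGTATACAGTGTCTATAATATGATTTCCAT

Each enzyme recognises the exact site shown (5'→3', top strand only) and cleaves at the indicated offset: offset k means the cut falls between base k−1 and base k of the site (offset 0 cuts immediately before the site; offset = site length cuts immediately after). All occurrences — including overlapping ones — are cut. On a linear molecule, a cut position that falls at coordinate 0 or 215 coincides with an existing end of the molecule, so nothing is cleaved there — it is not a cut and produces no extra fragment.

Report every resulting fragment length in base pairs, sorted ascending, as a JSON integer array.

[1,2,6,7,8,8,8,9,10,10,11,12,13,13,14,18,25,40]

Per-enzyme occurrences:
  DwuIX GTGGTTGG/6: at [0, 28, 38, 150, 159] ⇒ [6, 34, 44, 156, 165]
  NpsII CCATTG/5: at [53, 100, 113, 170] ⇒ [58, 105, 118, 175]
  GruI TTTAG/0: at [14, 21, 59, 67, 75, 93, 120, 131] ⇒ [14, 21, 59, 67, 75, 93, 120, 131]

Pooled cuts: [6, 14, 21, 34, 44, 58, 59, 67, 75, 93, 105, 118, 120, 131, 156, 165, 175]

Fragment lengths:
  [0,6): 6 bp
  [6,14): 8 bp
  [14,21): 7 bp
  [21,34): 13 bp
  [34,44): 10 bp
  [44,58): 14 bp
  [58,59): 1 bp
  [59,67): 8 bp
  [67,75): 8 bp
  [75,93): 18 bp
  [93,105): 12 bp
  [105,118): 13 bp
  [118,120): 2 bp
  [120,131): 11 bp
  [131,156): 25 bp
  [156,165): 9 bp
  [165,175): 10 bp
  [175,215): 40 bp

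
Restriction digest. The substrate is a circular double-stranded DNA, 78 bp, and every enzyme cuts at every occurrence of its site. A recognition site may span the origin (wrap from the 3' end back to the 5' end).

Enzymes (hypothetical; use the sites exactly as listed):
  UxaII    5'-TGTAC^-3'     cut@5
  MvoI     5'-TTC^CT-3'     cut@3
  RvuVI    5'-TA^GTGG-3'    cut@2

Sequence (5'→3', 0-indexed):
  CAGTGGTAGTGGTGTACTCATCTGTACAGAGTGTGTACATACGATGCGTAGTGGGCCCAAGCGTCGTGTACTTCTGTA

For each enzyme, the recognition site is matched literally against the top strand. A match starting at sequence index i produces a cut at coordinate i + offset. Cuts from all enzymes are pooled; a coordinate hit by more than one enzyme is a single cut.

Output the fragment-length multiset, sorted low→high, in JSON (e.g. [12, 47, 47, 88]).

Per-enzyme occurrences:
  UxaII TGTAC/5: at [12, 22, 33, 66, 74] ⇒ [1, 17, 27, 38, 71]
  MvoI (TTCCT, off=3): no sites
  RvuVI TAGTGG/2: at [6, 48] ⇒ [8, 50]

All cut coordinates (distinct, sorted): [1, 8, 17, 27, 38, 50, 71]

Fragment lengths:
  1→8: 7 bp
  8→17: 9 bp
  17→27: 10 bp
  27→38: 11 bp
  38→50: 12 bp
  50→71: 21 bp
  71→1 (wrap): 78-71+1 = 8 bp

[7,8,9,10,11,12,21]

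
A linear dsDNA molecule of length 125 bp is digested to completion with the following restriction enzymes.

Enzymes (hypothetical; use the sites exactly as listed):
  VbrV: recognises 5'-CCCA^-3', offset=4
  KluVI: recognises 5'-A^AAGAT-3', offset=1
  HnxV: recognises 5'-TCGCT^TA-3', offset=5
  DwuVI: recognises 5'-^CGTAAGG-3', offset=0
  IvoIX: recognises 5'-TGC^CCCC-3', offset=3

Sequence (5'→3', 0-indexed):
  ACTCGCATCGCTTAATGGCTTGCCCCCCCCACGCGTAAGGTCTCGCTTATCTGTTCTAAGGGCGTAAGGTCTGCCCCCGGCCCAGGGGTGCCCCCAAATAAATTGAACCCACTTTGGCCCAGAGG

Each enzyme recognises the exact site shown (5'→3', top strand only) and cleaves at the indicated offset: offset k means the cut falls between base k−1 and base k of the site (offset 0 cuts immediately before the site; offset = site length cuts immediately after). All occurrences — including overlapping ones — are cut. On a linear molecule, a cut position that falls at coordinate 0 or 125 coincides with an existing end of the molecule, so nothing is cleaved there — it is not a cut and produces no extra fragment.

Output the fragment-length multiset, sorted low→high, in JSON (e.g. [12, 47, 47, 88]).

Site scan:
  VbrV CCCA/4: at [27, 80, 92, 107, 117] ⇒ [31, 84, 96, 111, 121]
  KluVI (AAAGAT, off=1): no sites
  HnxV TCGCTTA/5: at [7, 42] ⇒ [12, 47]
  DwuVI CGTAAGG/0: at [33, 62] ⇒ [33, 62]
  IvoIX TGCCCCC/3: at [20, 71, 88] ⇒ [23, 74, 91]

Pooled cuts: [12, 23, 31, 33, 47, 62, 74, 84, 91, 96, 111, 121]

Fragment lengths:
  [0,12): 12 bp
  [12,23): 11 bp
  [23,31): 8 bp
  [31,33): 2 bp
  [33,47): 14 bp
  [47,62): 15 bp
  [62,74): 12 bp
  [74,84): 10 bp
  [84,91): 7 bp
  [91,96): 5 bp
  [96,111): 15 bp
  [111,121): 10 bp
  [121,125): 4 bp

[2,4,5,7,8,10,10,11,12,12,14,15,15]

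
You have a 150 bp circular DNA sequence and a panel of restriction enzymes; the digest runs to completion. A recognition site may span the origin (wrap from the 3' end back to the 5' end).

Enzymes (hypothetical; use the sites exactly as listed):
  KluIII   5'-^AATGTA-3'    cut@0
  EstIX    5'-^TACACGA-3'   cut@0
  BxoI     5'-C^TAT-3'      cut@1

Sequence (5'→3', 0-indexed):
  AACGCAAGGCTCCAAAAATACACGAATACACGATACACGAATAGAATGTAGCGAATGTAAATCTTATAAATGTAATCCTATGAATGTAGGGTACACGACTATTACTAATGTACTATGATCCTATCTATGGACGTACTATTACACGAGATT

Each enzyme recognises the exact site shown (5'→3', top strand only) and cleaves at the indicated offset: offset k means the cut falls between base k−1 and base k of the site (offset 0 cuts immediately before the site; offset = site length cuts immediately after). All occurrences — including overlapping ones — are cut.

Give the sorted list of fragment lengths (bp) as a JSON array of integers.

Scan for sites:
  KluIII (AATGTA, off=0): starts [44, 53, 68, 82, 106] → cuts [44, 53, 68, 82, 106]
  EstIX (TACACGA, off=0): starts [18, 26, 33, 91, 139] → cuts [18, 26, 33, 91, 139]
  BxoI (CTAT, off=1): starts [77, 98, 112, 120, 124, 135] → cuts [78, 99, 113, 121, 125, 136]

All cut coordinates (distinct, sorted): [18, 26, 33, 44, 53, 68, 78, 82, 91, 99, 106, 113, 121, 125, 136, 139]

Fragments:
  18→26: 8 bp
  26→33: 7 bp
  33→44: 11 bp
  44→53: 9 bp
  53→68: 15 bp
  68→78: 10 bp
  78→82: 4 bp
  82→91: 9 bp
  91→99: 8 bp
  99→106: 7 bp
  106→113: 7 bp
  113→121: 8 bp
  121→125: 4 bp
  125→136: 11 bp
  136→139: 3 bp
  139→18 (wrap): 150-139+18 = 29 bp

[3,4,4,7,7,7,8,8,8,9,9,10,11,11,15,29]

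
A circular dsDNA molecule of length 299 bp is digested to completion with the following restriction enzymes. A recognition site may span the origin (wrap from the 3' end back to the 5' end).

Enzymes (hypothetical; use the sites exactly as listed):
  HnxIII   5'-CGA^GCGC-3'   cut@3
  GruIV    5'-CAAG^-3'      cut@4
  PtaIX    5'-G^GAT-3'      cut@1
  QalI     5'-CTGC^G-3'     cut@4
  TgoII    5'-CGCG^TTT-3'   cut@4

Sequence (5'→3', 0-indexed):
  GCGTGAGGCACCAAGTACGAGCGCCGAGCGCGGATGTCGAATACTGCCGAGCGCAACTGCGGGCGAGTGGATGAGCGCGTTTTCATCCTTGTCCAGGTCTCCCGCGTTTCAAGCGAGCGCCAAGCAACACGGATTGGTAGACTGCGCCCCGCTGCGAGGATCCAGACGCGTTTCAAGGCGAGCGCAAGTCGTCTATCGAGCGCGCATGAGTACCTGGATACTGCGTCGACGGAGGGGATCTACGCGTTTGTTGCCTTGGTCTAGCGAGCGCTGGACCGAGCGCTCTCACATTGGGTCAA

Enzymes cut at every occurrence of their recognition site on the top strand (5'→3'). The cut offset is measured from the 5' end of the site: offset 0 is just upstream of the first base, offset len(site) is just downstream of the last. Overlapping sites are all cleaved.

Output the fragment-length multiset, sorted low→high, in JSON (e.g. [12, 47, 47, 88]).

[3,3,4,5,5,7,7,7,7,7,8,8,9,10,10,10,10,11,12,12,12,14,14,17,18,21,21,27]

Site scan:
  HnxIII (CGAGCGC, off=3): starts [17, 24, 47, 113, 178, 196, 264, 276] → cuts [20, 27, 50, 116, 181, 199, 267, 279]
  GruIV (CAAG, off=4): starts [11, 109, 120, 173, 184, 296] → cuts [1, 15, 113, 124, 177, 188]
  PtaIX (GGAT, off=1): starts [31, 68, 130, 157, 215, 235] → cuts [32, 69, 131, 158, 216, 236]
  QalI (CTGCG, off=4): starts [56, 141, 151, 220] → cuts [60, 145, 155, 224]
  TgoII (CGCGTTT, off=4): starts [75, 102, 166, 242] → cuts [79, 106, 170, 246]

All cut coordinates (distinct, sorted): [1, 15, 20, 27, 32, 50, 60, 69, 79, 106, 113, 116, 124, 131, 145, 155, 158, 170, 177, 181, 188, 199, 216, 224, 236, 246, 267, 279]

Fragments:
  1→15: 14 bp
  15→20: 5 bp
  20→27: 7 bp
  27→32: 5 bp
  32→50: 18 bp
  50→60: 10 bp
  60→69: 9 bp
  69→79: 10 bp
  79→106: 27 bp
  106→113: 7 bp
  113→116: 3 bp
  116→124: 8 bp
  124→131: 7 bp
  131→145: 14 bp
  145→155: 10 bp
  155→158: 3 bp
  158→170: 12 bp
  170→177: 7 bp
  177→181: 4 bp
  181→188: 7 bp
  188→199: 11 bp
  199→216: 17 bp
  216→224: 8 bp
  224→236: 12 bp
  236→246: 10 bp
  246→267: 21 bp
  267→279: 12 bp
  279→1 (wrap): 299-279+1 = 21 bp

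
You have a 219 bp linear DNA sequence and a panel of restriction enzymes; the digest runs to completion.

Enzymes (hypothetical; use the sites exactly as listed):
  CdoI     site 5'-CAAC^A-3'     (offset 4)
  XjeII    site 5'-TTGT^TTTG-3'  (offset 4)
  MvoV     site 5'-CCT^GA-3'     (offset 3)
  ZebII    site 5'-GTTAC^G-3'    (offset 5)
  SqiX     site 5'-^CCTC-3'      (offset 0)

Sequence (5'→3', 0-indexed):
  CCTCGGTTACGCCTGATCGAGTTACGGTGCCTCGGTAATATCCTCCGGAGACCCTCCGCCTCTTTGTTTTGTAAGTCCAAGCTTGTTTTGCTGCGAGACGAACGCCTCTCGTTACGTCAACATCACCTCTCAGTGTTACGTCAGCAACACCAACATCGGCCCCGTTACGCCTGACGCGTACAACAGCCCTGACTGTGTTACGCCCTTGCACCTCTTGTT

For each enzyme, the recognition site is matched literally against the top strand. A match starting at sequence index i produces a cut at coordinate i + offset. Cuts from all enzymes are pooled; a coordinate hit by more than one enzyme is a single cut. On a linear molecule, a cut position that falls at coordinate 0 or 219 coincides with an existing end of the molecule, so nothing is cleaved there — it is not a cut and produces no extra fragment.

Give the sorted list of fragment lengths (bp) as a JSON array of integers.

[4,4,4,4,6,6,6,6,9,9,9,9,10,11,11,11,11,12,12,14,14,18,19]

Site scan:
  CdoI (CAACA, off=4): starts [117, 144, 150, 180] → cuts [121, 148, 154, 184]
  XjeII (TTGTTTTG, off=4): starts [63, 82] → cuts [67, 86]
  MvoV (CCTGA, off=3): starts [11, 169, 187] → cuts [14, 172, 190]
  ZebII (GTTACG, off=5): starts [5, 20, 110, 134, 163, 196] → cuts [10, 25, 115, 139, 168, 201]
  SqiX (CCTC, off=0): starts [0, 29, 41, 52, 58, 104, 125, 210] → cuts [29, 41, 52, 58, 104, 125, 210] (position 0 is a terminus of the linear molecule — no cut)

All cut coordinates (distinct, sorted): [10, 14, 25, 29, 41, 52, 58, 67, 86, 104, 115, 121, 125, 139, 148, 154, 168, 172, 184, 190, 201, 210]

Fragments:
  [0,10): 10 bp
  [10,14): 4 bp
  [14,25): 11 bp
  [25,29): 4 bp
  [29,41): 12 bp
  [41,52): 11 bp
  [52,58): 6 bp
  [58,67): 9 bp
  [67,86): 19 bp
  [86,104): 18 bp
  [104,115): 11 bp
  [115,121): 6 bp
  [121,125): 4 bp
  [125,139): 14 bp
  [139,148): 9 bp
  [148,154): 6 bp
  [154,168): 14 bp
  [168,172): 4 bp
  [172,184): 12 bp
  [184,190): 6 bp
  [190,201): 11 bp
  [201,210): 9 bp
  [210,219): 9 bp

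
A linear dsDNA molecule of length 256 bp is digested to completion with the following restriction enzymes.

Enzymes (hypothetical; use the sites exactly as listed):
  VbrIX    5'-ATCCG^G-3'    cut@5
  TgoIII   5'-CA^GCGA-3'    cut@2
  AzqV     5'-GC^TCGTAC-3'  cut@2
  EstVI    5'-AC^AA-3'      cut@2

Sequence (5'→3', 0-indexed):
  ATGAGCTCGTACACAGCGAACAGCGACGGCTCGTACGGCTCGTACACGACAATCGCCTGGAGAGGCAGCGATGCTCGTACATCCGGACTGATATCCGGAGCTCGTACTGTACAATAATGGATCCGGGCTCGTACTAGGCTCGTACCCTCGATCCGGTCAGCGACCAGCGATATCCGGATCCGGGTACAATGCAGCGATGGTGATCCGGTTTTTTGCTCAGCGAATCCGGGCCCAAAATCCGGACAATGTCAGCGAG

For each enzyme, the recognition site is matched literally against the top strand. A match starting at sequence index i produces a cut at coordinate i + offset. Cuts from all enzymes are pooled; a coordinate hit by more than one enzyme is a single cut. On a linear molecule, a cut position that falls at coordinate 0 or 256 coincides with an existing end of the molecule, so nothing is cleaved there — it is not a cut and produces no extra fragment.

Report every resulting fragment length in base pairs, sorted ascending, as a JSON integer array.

[3,3,4,4,5,5,6,6,6,7,7,7,7,8,9,9,9,10,11,11,11,11,12,12,13,13,14,16,17]

Per-enzyme occurrences:
  VbrIX (ATCCGG, off=5): starts [80, 92, 120, 150, 171, 177, 202, 223, 236] → cuts [85, 97, 125, 155, 176, 182, 207, 228, 241]
  TgoIII (CAGCGA, off=2): starts [13, 20, 65, 157, 164, 191, 217, 249] → cuts [15, 22, 67, 159, 166, 193, 219, 251]
  AzqV (GCTCGTAC, off=2): starts [4, 28, 37, 72, 99, 126, 137] → cuts [6, 30, 39, 74, 101, 128, 139]
  EstVI (ACAA, off=2): starts [48, 110, 185, 242] → cuts [50, 112, 187, 244]

All cut coordinates (distinct, sorted): [6, 15, 22, 30, 39, 50, 67, 74, 85, 97, 101, 112, 125, 128, 139, 155, 159, 166, 176, 182, 187, 193, 207, 219, 228, 241, 244, 251]

Fragment lengths:
  [0,6): 6 bp
  [6,15): 9 bp
  [15,22): 7 bp
  [22,30): 8 bp
  [30,39): 9 bp
  [39,50): 11 bp
  [50,67): 17 bp
  [67,74): 7 bp
  [74,85): 11 bp
  [85,97): 12 bp
  [97,101): 4 bp
  [101,112): 11 bp
  [112,125): 13 bp
  [125,128): 3 bp
  [128,139): 11 bp
  [139,155): 16 bp
  [155,159): 4 bp
  [159,166): 7 bp
  [166,176): 10 bp
  [176,182): 6 bp
  [182,187): 5 bp
  [187,193): 6 bp
  [193,207): 14 bp
  [207,219): 12 bp
  [219,228): 9 bp
  [228,241): 13 bp
  [241,244): 3 bp
  [244,251): 7 bp
  [251,256): 5 bp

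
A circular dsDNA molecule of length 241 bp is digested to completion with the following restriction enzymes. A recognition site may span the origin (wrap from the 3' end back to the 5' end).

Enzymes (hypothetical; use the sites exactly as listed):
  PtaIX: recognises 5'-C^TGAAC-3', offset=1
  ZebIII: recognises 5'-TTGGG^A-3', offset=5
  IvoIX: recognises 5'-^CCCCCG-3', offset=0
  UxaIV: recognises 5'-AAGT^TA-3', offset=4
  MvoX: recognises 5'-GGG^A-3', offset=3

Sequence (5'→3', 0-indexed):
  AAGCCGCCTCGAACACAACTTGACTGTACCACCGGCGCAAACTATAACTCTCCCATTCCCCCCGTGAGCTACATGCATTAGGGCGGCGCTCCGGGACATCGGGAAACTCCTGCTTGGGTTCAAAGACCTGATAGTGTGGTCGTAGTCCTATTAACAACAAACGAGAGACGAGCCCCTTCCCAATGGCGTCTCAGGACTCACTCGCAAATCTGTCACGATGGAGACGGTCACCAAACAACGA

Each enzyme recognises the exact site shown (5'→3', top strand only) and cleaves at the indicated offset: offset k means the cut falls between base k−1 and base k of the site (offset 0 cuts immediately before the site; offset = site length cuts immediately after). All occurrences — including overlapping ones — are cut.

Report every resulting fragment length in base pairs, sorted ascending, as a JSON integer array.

[8,37,196]

Site scan:
  PtaIX (CTGAAC, off=1): no sites
  ZebIII (TTGGGA, off=5): no sites
  IvoIX CCCCCG/0: at [58] ⇒ [58]
  UxaIV (AAGTTA, off=4): no sites
  MvoX GGGA/3: at [92, 100] ⇒ [95, 103]

All cut coordinates (distinct, sorted): [58, 95, 103]

Fragment lengths:
  58→95: 37 bp
  95→103: 8 bp
  103→58 (wrap): 241-103+58 = 196 bp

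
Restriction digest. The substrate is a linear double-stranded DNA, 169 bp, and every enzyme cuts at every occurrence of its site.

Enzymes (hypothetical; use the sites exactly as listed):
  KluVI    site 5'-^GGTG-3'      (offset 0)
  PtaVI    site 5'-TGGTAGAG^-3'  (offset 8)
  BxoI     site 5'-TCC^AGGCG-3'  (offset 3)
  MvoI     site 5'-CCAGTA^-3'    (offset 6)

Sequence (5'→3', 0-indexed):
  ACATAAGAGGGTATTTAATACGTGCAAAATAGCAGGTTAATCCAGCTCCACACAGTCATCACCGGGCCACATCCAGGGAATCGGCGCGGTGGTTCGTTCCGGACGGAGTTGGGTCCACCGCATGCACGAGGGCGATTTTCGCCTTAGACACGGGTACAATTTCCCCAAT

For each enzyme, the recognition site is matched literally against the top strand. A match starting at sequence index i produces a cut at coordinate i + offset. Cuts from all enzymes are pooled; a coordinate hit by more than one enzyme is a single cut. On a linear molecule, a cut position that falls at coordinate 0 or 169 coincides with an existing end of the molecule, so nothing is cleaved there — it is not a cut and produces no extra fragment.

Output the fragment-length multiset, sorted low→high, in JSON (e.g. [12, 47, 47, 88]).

[82,87]

Per-enzyme occurrences:
  KluVI GGTG/0: at [87] ⇒ [87]
  PtaVI (TGGTAGAG, off=8): no sites
  BxoI (TCCAGGCG, off=3): no sites
  MvoI (CCAGTA, off=6): no sites

Pooled cuts: [87]

Fragment lengths:
  [0,87): 87 bp
  [87,169): 82 bp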